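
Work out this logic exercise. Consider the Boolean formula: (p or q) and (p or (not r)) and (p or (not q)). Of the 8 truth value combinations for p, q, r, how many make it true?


Evaluate all 8 assignments for p, q, r:
p=0, q=0, r=0: 0
p=0, q=0, r=1: 0
p=0, q=1, r=0: 0
p=0, q=1, r=1: 0
p=1, q=0, r=0: 1
p=1, q=0, r=1: 1
p=1, q=1, r=0: 1
p=1, q=1, r=1: 1
Satisfying count = 4

4


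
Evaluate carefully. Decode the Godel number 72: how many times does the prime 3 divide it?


Factorize 72 by dividing by 3 repeatedly.
Division steps: 3 divides 72 exactly 2 time(s).
Exponent of 3 = 2

2


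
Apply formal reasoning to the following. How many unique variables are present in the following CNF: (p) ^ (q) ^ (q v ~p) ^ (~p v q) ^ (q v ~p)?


Identify each variable that appears in the formula.
Variables found: p, q
Count = 2

2


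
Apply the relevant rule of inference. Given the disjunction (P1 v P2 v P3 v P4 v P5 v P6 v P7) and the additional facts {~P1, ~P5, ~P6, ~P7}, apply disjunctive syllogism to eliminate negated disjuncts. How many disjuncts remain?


Original disjuncts (7): P1, P2, P3, P4, P5, P6, P7
Negated (eliminate): ~P1, ~P5, ~P6, ~P7
Remaining disjuncts: P2, P3, P4
Count = 7 - 4 = 3

3


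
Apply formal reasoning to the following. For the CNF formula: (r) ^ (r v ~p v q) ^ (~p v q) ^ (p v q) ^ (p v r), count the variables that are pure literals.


Check each variable for pure literal status:
p: mixed (not pure)
q: pure positive
r: pure positive
Pure literal count = 2

2


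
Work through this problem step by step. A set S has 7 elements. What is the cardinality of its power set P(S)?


The power set of a set with n elements has 2^n elements.
|P(S)| = 2^7 = 128

128


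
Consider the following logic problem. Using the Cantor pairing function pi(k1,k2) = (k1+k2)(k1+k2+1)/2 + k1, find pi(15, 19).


k1 + k2 = 34
(k1+k2)(k1+k2+1)/2 = 34 * 35 / 2 = 595
pi = 595 + 15 = 610

610


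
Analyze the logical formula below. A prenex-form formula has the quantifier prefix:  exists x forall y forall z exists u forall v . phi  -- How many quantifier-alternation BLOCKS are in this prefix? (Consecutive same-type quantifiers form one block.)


Quantifier-type sequence: E A A E A  (A=forall, E=exists)
Group into maximal same-type runs:
  Ex1 | Ax2 | Ex1 | Ax1
Number of blocks = 4

4


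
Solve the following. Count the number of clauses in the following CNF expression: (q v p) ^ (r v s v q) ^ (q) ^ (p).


A CNF formula is a conjunction of clauses.
Clauses are separated by ^.
Counting the conjuncts: 4 clauses.

4


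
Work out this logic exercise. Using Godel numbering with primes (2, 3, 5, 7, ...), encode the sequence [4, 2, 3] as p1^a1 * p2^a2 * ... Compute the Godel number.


Encode each element as an exponent of the corresponding prime:
  2^4 = 16
  3^2 = 9
  5^3 = 125
Product = 16 * 9 * 125 = 18000

18000


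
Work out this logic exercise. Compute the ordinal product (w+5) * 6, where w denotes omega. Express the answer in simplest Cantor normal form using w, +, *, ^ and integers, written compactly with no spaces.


Compute (w+5) * 6.
Ordinal * is associative and left-distributive over +, but NOT commutative; for finite n>1, n*w = w but w*n stays w*n.
(w+5) * 6 = (w+5) repeated 6 times. Each intermediate +5 is absorbed by the following w; only the last survives: w*6+5.
Result = w*6+5

w*6+5


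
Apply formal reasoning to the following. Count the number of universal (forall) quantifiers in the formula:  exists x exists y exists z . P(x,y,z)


Quantifier prefix: exists x exists y exists z
Mark each quantifier type:
  E E E
Universal count = 0, Existential count = 3
Asked for universal (forall) quantifiers: 0

0


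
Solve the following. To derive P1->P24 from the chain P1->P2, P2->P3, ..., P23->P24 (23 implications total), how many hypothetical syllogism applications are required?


With 23 implications in a chain connecting 24 propositions:
P1->P2, P2->P3, ..., P23->P24
Steps needed = (number of implications) - 1 = 23 - 1 = 22

22


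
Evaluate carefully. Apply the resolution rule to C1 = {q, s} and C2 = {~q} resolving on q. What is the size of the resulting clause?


Remove q from C1 and ~q from C2.
C1 remainder: {s}
C2 remainder: {}
Union (resolvent): {s}
Resolvent has 1 literal(s).

1


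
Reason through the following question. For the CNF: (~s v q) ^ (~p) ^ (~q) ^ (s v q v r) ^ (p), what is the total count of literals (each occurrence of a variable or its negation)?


Counting literals in each clause:
Clause 1: 2 literal(s)
Clause 2: 1 literal(s)
Clause 3: 1 literal(s)
Clause 4: 3 literal(s)
Clause 5: 1 literal(s)
Total = 8

8


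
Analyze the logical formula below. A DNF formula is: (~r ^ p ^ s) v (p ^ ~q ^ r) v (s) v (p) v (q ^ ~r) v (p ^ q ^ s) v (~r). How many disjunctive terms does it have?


A DNF formula is a disjunction of terms (conjunctions).
Terms are separated by v.
Counting the disjuncts: 7 terms.

7


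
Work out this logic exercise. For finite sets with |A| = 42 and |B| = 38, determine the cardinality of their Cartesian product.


The Cartesian product A x B contains all ordered pairs (a, b).
|A x B| = |A| * |B| = 42 * 38 = 1596

1596


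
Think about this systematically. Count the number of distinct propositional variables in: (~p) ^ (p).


Identify each variable that appears in the formula.
Variables found: p
Count = 1

1


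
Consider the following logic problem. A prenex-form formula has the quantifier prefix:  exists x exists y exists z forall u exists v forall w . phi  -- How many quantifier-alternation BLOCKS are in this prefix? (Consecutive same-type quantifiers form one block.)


Quantifier-type sequence: E E E A E A  (A=forall, E=exists)
Group into maximal same-type runs:
  Ex3 | Ax1 | Ex1 | Ax1
Number of blocks = 4

4


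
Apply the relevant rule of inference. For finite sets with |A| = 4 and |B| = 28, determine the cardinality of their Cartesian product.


The Cartesian product A x B contains all ordered pairs (a, b).
|A x B| = |A| * |B| = 4 * 28 = 112

112


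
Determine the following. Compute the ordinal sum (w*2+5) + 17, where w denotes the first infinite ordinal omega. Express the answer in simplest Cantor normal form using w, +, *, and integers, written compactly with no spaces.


Compute (w*2+5) + 17.
Ordinal + is associative but NOT commutative; for finite n>0, n + w = w but w + n stays w+n.
By associativity: (w*2+5) + 17 = w*2 + (5+17) = w*2+22.
Result = w*2+22

w*2+22


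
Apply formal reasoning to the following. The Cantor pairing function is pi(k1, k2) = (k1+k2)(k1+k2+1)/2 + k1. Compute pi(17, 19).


k1 + k2 = 36
(k1+k2)(k1+k2+1)/2 = 36 * 37 / 2 = 666
pi = 666 + 17 = 683

683


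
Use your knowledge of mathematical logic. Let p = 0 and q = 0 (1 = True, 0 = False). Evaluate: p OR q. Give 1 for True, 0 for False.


p = 0, q = 0
Operation: p OR q
Evaluate: 0 OR 0 = 0

0


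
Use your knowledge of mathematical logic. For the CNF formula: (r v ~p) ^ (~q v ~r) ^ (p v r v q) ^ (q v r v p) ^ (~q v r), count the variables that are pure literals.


Check each variable for pure literal status:
p: mixed (not pure)
q: mixed (not pure)
r: mixed (not pure)
Pure literal count = 0

0


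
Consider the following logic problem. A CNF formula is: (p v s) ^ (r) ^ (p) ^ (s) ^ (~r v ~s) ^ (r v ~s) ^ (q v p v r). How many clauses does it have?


A CNF formula is a conjunction of clauses.
Clauses are separated by ^.
Counting the conjuncts: 7 clauses.

7


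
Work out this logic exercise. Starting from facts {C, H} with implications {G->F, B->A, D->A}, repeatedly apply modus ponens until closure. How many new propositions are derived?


Initial facts: {C, H}
Apply modus ponens to closure:
  (no implication fires)
Final known: {C, H}
New propositions: {(none)}
Count = 0

0


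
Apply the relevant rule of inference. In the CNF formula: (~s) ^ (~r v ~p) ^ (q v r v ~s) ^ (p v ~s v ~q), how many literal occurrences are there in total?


Counting literals in each clause:
Clause 1: 1 literal(s)
Clause 2: 2 literal(s)
Clause 3: 3 literal(s)
Clause 4: 3 literal(s)
Total = 9

9


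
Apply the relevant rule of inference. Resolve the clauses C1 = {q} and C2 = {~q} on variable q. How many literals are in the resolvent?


Remove q from C1 and ~q from C2.
C1 remainder: {}
C2 remainder: {}
Union (resolvent): {} (empty clause)
Resolvent has 0 literal(s).

0


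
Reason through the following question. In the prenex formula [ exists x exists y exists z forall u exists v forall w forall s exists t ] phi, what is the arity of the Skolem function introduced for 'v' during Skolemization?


Quantifier prefix: exists x exists y exists z forall u exists v forall w forall s exists t
'v' is existentially quantified at position 5.
Universal variables preceding it: u
Skolem function arity = 1

1


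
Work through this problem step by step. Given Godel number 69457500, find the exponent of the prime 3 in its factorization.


Factorize 69457500 by dividing by 3 repeatedly.
Division steps: 3 divides 69457500 exactly 4 time(s).
Exponent of 3 = 4

4


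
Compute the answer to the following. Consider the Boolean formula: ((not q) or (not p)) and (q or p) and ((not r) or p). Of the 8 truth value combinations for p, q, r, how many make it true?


Evaluate all 8 assignments for p, q, r:
p=0, q=0, r=0: 0
p=0, q=0, r=1: 0
p=0, q=1, r=0: 1
p=0, q=1, r=1: 0
p=1, q=0, r=0: 1
p=1, q=0, r=1: 1
p=1, q=1, r=0: 0
p=1, q=1, r=1: 0
Satisfying count = 3

3


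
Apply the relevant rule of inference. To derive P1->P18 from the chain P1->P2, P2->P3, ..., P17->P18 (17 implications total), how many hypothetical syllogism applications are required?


With 17 implications in a chain connecting 18 propositions:
P1->P2, P2->P3, ..., P17->P18
Steps needed = (number of implications) - 1 = 17 - 1 = 16

16


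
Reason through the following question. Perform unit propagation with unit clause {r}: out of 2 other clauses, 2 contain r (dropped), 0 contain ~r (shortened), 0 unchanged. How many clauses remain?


Satisfied (removed): 2
Shortened (remain): 0
Unchanged (remain): 0
Remaining = 0 + 0 = 0

0


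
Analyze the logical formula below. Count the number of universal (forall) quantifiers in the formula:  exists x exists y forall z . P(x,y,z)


Quantifier prefix: exists x exists y forall z
Mark each quantifier type:
  E E U
Universal count = 1, Existential count = 2
Asked for universal (forall) quantifiers: 1

1


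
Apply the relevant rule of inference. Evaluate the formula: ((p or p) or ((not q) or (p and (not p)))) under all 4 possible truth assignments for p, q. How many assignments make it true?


Check all 4 assignments:
p=0, q=0: 1
p=0, q=1: 0
p=1, q=0: 1
p=1, q=1: 1
Count of True = 3

3


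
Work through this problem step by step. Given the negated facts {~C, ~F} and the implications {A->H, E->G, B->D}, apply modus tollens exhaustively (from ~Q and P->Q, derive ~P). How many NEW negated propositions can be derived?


Initial negated facts: {~C, ~F}
Apply modus tollens to closure:
  (no implication fires)
Final negated: {~C, ~F}
New negations: {(none)}
Count = 0

0


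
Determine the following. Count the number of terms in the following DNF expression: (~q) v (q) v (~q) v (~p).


A DNF formula is a disjunction of terms (conjunctions).
Terms are separated by v.
Counting the disjuncts: 4 terms.

4


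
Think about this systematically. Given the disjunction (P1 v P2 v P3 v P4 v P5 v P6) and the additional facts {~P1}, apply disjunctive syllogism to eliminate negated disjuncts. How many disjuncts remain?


Original disjuncts (6): P1, P2, P3, P4, P5, P6
Negated (eliminate): ~P1
Remaining disjuncts: P2, P3, P4, P5, P6
Count = 6 - 1 = 5

5


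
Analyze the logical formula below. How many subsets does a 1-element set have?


The power set of a set with n elements has 2^n elements.
|P(S)| = 2^1 = 2

2


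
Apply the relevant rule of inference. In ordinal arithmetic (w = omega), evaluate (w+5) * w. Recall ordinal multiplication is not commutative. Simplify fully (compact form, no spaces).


Compute (w+5) * w.
Ordinal * is associative and left-distributive over +, but NOT commutative; for finite n>1, n*w = w but w*n stays w*n.
(w+5) * w = sup{(w+5)*k : k<w} = sup{w*k+5} = w^2 (the +5 tail is absorbed in the limit).
Result = w^2

w^2


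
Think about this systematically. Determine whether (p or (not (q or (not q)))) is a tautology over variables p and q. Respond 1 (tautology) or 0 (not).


Check all 4 assignments:
p=0, q=0: 0
p=0, q=1: 0
p=1, q=0: 1
p=1, q=1: 1
Satisfying count = 2/4.
Tautology iff count = 4: no.

0


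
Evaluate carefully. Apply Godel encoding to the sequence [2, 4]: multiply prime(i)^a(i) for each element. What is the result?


Encode each element as an exponent of the corresponding prime:
  2^2 = 4
  3^4 = 81
Product = 4 * 81 = 324

324


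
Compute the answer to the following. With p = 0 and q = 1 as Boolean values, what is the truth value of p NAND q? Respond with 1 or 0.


p = 0, q = 1
Operation: p NAND q
Evaluate: 0 NAND 1 = 1

1


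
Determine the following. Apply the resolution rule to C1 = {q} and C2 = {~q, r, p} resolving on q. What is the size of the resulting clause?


Remove q from C1 and ~q from C2.
C1 remainder: {}
C2 remainder: {r, p}
Union (resolvent): {p, r}
Resolvent has 2 literal(s).

2


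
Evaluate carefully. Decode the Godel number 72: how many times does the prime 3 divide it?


Factorize 72 by dividing by 3 repeatedly.
Division steps: 3 divides 72 exactly 2 time(s).
Exponent of 3 = 2

2


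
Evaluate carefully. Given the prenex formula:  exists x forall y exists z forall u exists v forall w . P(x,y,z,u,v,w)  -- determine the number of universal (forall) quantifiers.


Quantifier prefix: exists x forall y exists z forall u exists v forall w
Mark each quantifier type:
  E U E U E U
Universal count = 3, Existential count = 3
Asked for universal (forall) quantifiers: 3

3


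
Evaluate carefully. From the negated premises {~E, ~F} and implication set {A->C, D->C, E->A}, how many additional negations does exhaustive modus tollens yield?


Initial negated facts: {~E, ~F}
Apply modus tollens to closure:
  (no implication fires)
Final negated: {~E, ~F}
New negations: {(none)}
Count = 0

0


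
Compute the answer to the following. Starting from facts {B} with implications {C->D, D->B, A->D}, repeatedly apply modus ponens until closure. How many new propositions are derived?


Initial facts: {B}
Apply modus ponens to closure:
  (no implication fires)
Final known: {B}
New propositions: {(none)}
Count = 0

0


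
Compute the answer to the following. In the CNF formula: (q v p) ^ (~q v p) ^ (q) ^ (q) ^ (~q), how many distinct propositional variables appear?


Identify each variable that appears in the formula.
Variables found: p, q
Count = 2

2


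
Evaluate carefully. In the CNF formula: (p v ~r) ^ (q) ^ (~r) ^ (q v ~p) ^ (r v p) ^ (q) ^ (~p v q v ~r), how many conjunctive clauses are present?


A CNF formula is a conjunction of clauses.
Clauses are separated by ^.
Counting the conjuncts: 7 clauses.

7


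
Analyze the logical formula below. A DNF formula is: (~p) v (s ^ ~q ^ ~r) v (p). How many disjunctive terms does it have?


A DNF formula is a disjunction of terms (conjunctions).
Terms are separated by v.
Counting the disjuncts: 3 terms.

3


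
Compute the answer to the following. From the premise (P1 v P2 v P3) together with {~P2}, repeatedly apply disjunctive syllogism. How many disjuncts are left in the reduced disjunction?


Original disjuncts (3): P1, P2, P3
Negated (eliminate): ~P2
Remaining disjuncts: P1, P3
Count = 3 - 1 = 2

2


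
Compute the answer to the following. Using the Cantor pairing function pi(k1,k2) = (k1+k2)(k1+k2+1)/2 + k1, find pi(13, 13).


k1 + k2 = 26
(k1+k2)(k1+k2+1)/2 = 26 * 27 / 2 = 351
pi = 351 + 13 = 364

364


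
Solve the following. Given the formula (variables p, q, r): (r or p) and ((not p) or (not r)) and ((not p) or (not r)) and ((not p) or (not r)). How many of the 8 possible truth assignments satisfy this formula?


Evaluate all 8 assignments for p, q, r:
p=0, q=0, r=0: 0
p=0, q=0, r=1: 1
p=0, q=1, r=0: 0
p=0, q=1, r=1: 1
p=1, q=0, r=0: 1
p=1, q=0, r=1: 0
p=1, q=1, r=0: 1
p=1, q=1, r=1: 0
Satisfying count = 4

4


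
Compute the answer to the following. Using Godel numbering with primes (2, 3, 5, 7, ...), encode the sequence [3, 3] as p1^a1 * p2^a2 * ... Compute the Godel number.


Encode each element as an exponent of the corresponding prime:
  2^3 = 8
  3^3 = 27
Product = 8 * 27 = 216

216


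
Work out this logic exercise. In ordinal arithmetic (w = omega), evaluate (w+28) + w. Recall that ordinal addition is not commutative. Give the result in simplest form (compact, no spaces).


Compute (w+28) + w.
Ordinal + is associative but NOT commutative; for finite n>0, n + w = w but w + n stays w+n.
(w+28) + w = w + (28+w) = w + w = w*2 (the finite tail 28 is absorbed by the right w).
Result = w*2

w*2


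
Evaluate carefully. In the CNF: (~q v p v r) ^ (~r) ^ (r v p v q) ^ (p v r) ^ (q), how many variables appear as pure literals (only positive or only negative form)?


Check each variable for pure literal status:
p: pure positive
q: mixed (not pure)
r: mixed (not pure)
Pure literal count = 1

1


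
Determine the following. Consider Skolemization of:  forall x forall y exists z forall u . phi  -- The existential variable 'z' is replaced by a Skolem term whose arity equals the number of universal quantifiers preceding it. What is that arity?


Quantifier prefix: forall x forall y exists z forall u
'z' is existentially quantified at position 3.
Universal variables preceding it: x, y
Skolem function arity = 2

2


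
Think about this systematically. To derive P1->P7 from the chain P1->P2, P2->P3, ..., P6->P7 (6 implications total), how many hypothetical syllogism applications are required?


With 6 implications in a chain connecting 7 propositions:
P1->P2, P2->P3, ..., P6->P7
Steps needed = (number of implications) - 1 = 6 - 1 = 5

5


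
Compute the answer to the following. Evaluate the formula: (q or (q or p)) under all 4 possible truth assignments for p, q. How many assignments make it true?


Check all 4 assignments:
p=0, q=0: 0
p=0, q=1: 1
p=1, q=0: 1
p=1, q=1: 1
Count of True = 3

3


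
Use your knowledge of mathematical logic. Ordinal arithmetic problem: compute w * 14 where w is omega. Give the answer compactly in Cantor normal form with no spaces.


Compute w * 14.
Ordinal * is associative and left-distributive over +, but NOT commutative; for finite n>1, n*w = w but w*n stays w*n.
w * 14 means 14 copies of w concatenated: w*14.
Result = w*14

w*14


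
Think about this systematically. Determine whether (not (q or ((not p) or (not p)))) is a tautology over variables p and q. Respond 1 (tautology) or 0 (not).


Check all 4 assignments:
p=0, q=0: 0
p=0, q=1: 0
p=1, q=0: 1
p=1, q=1: 0
Satisfying count = 1/4.
Tautology iff count = 4: no.

0


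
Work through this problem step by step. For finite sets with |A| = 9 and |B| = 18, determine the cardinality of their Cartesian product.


The Cartesian product A x B contains all ordered pairs (a, b).
|A x B| = |A| * |B| = 9 * 18 = 162

162


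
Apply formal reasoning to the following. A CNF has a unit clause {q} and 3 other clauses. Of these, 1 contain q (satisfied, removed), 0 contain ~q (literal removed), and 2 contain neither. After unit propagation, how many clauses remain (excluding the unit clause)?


Satisfied (removed): 1
Shortened (remain): 0
Unchanged (remain): 2
Remaining = 0 + 2 = 2

2


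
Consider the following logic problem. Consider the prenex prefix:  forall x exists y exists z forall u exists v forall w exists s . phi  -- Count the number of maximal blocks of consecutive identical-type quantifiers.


Quantifier-type sequence: A E E A E A E  (A=forall, E=exists)
Group into maximal same-type runs:
  Ax1 | Ex2 | Ax1 | Ex1 | Ax1 | Ex1
Number of blocks = 6

6


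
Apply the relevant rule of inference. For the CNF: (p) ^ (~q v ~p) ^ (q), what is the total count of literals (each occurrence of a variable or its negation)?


Counting literals in each clause:
Clause 1: 1 literal(s)
Clause 2: 2 literal(s)
Clause 3: 1 literal(s)
Total = 4

4


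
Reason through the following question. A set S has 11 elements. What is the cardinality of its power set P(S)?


The power set of a set with n elements has 2^n elements.
|P(S)| = 2^11 = 2048

2048


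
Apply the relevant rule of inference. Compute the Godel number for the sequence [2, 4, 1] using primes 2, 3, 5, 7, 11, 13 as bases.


Encode each element as an exponent of the corresponding prime:
  2^2 = 4
  3^4 = 81
  5^1 = 5
Product = 4 * 81 * 5 = 1620

1620


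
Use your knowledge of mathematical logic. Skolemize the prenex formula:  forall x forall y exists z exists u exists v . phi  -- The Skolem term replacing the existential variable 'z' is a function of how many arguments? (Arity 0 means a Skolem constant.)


Quantifier prefix: forall x forall y exists z exists u exists v
'z' is existentially quantified at position 3.
Universal variables preceding it: x, y
Skolem function arity = 2

2


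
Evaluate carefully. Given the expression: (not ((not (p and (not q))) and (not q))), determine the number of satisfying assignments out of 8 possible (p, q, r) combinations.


Check all 8 assignments:
p=0, q=0, r=0: 0
p=0, q=0, r=1: 0
p=0, q=1, r=0: 1
p=0, q=1, r=1: 1
p=1, q=0, r=0: 1
p=1, q=0, r=1: 1
p=1, q=1, r=0: 1
p=1, q=1, r=1: 1
Count of True = 6

6


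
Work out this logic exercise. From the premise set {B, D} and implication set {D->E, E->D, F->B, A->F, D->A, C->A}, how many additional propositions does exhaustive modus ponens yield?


Initial facts: {B, D}
Apply modus ponens to closure:
  D and D->E  =>  E
  D and D->A  =>  A
  A and A->F  =>  F
Final known: {A, B, D, E, F}
New propositions: {A, E, F}
Count = 3

3


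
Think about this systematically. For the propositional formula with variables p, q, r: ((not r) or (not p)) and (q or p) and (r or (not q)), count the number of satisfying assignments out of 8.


Evaluate all 8 assignments for p, q, r:
p=0, q=0, r=0: 0
p=0, q=0, r=1: 0
p=0, q=1, r=0: 0
p=0, q=1, r=1: 1
p=1, q=0, r=0: 1
p=1, q=0, r=1: 0
p=1, q=1, r=0: 0
p=1, q=1, r=1: 0
Satisfying count = 2

2


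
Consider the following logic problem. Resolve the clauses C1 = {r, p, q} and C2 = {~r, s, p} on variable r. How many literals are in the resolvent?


Remove r from C1 and ~r from C2.
C1 remainder: {p, q}
C2 remainder: {s, p}
Union (resolvent): {p, q, s}
Resolvent has 3 literal(s).

3


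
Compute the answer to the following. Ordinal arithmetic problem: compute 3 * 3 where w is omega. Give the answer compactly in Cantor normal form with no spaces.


Compute 3 * 3.
Ordinal * is associative and left-distributive over +, but NOT commutative; for finite n>1, n*w = w but w*n stays w*n.
Both finite; ordinal * agrees with natural *: 3 * 3 = 9.
Result = 9

9


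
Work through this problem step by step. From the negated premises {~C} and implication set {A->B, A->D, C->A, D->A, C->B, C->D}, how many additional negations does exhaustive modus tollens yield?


Initial negated facts: {~C}
Apply modus tollens to closure:
  (no implication fires)
Final negated: {~C}
New negations: {(none)}
Count = 0

0


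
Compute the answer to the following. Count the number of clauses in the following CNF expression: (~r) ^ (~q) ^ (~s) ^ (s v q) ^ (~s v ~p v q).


A CNF formula is a conjunction of clauses.
Clauses are separated by ^.
Counting the conjuncts: 5 clauses.

5


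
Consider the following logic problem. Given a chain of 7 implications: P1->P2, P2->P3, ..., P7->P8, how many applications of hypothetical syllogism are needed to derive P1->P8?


With 7 implications in a chain connecting 8 propositions:
P1->P2, P2->P3, ..., P7->P8
Steps needed = (number of implications) - 1 = 7 - 1 = 6

6


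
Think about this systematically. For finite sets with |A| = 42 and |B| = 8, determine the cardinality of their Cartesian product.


The Cartesian product A x B contains all ordered pairs (a, b).
|A x B| = |A| * |B| = 42 * 8 = 336

336


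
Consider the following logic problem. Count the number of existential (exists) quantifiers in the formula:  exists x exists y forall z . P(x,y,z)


Quantifier prefix: exists x exists y forall z
Mark each quantifier type:
  E E U
Universal count = 1, Existential count = 2
Asked for existential (exists) quantifiers: 2

2


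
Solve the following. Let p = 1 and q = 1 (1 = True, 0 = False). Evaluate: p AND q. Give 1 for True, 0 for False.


p = 1, q = 1
Operation: p AND q
Evaluate: 1 AND 1 = 1

1


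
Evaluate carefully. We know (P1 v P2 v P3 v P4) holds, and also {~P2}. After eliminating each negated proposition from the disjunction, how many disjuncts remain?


Original disjuncts (4): P1, P2, P3, P4
Negated (eliminate): ~P2
Remaining disjuncts: P1, P3, P4
Count = 4 - 1 = 3

3


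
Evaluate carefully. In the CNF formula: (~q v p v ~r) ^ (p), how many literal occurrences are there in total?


Counting literals in each clause:
Clause 1: 3 literal(s)
Clause 2: 1 literal(s)
Total = 4

4


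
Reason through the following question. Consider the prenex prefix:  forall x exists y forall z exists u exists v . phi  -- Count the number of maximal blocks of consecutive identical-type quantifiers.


Quantifier-type sequence: A E A E E  (A=forall, E=exists)
Group into maximal same-type runs:
  Ax1 | Ex1 | Ax1 | Ex2
Number of blocks = 4

4


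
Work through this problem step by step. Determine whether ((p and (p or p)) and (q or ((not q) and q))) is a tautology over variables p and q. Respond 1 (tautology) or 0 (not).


Check all 4 assignments:
p=0, q=0: 0
p=0, q=1: 0
p=1, q=0: 0
p=1, q=1: 1
Satisfying count = 1/4.
Tautology iff count = 4: no.

0


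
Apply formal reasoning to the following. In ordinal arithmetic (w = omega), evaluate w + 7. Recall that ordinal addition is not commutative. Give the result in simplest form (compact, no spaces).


Compute w + 7.
Ordinal + is associative but NOT commutative; for finite n>0, n + w = w but w + n stays w+n.
w + 7 is already in normal form (a successor ordinal beyond w).
Result = w+7

w+7


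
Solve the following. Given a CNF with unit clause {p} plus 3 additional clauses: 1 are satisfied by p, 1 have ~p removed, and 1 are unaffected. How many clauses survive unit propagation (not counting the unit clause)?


Satisfied (removed): 1
Shortened (remain): 1
Unchanged (remain): 1
Remaining = 1 + 1 = 2

2


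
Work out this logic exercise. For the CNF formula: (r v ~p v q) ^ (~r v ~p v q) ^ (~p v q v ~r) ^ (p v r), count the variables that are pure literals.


Check each variable for pure literal status:
p: mixed (not pure)
q: pure positive
r: mixed (not pure)
Pure literal count = 1

1


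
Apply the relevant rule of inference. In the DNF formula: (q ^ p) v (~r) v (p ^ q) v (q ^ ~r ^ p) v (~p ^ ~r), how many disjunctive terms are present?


A DNF formula is a disjunction of terms (conjunctions).
Terms are separated by v.
Counting the disjuncts: 5 terms.

5


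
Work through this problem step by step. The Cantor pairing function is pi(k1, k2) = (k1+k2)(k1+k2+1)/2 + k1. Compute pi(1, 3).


k1 + k2 = 4
(k1+k2)(k1+k2+1)/2 = 4 * 5 / 2 = 10
pi = 10 + 1 = 11

11


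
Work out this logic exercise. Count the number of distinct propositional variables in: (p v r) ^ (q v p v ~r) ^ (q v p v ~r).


Identify each variable that appears in the formula.
Variables found: p, q, r
Count = 3

3


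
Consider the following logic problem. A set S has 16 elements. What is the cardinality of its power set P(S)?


The power set of a set with n elements has 2^n elements.
|P(S)| = 2^16 = 65536

65536


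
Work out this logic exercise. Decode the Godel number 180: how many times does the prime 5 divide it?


Factorize 180 by dividing by 5 repeatedly.
Division steps: 5 divides 180 exactly 1 time(s).
Exponent of 5 = 1

1


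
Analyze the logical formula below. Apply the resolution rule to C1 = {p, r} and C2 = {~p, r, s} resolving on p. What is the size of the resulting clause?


Remove p from C1 and ~p from C2.
C1 remainder: {r}
C2 remainder: {r, s}
Union (resolvent): {r, s}
Resolvent has 2 literal(s).

2


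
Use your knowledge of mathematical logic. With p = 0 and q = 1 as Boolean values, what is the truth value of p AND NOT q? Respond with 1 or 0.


p = 0, q = 1
Operation: p AND NOT q
Evaluate: 0 AND NOT 1 = 0

0


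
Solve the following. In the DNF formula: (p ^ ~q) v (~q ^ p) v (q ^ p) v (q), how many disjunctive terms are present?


A DNF formula is a disjunction of terms (conjunctions).
Terms are separated by v.
Counting the disjuncts: 4 terms.

4


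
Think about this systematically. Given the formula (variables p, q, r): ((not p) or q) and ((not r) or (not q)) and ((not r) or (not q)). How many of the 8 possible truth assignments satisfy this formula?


Evaluate all 8 assignments for p, q, r:
p=0, q=0, r=0: 1
p=0, q=0, r=1: 1
p=0, q=1, r=0: 1
p=0, q=1, r=1: 0
p=1, q=0, r=0: 0
p=1, q=0, r=1: 0
p=1, q=1, r=0: 1
p=1, q=1, r=1: 0
Satisfying count = 4

4


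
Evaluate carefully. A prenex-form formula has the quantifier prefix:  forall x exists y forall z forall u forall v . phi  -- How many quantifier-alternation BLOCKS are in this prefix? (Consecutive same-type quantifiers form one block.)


Quantifier-type sequence: A E A A A  (A=forall, E=exists)
Group into maximal same-type runs:
  Ax1 | Ex1 | Ax3
Number of blocks = 3

3


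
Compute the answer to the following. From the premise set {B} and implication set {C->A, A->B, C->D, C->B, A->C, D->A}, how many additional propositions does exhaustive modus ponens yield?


Initial facts: {B}
Apply modus ponens to closure:
  (no implication fires)
Final known: {B}
New propositions: {(none)}
Count = 0

0


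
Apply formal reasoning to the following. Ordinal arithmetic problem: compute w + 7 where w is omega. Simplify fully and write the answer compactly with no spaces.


Compute w + 7.
Ordinal + is associative but NOT commutative; for finite n>0, n + w = w but w + n stays w+n.
w + 7 is already in normal form (a successor ordinal beyond w).
Result = w+7

w+7


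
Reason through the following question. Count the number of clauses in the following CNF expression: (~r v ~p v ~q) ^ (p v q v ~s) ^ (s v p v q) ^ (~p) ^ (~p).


A CNF formula is a conjunction of clauses.
Clauses are separated by ^.
Counting the conjuncts: 5 clauses.

5


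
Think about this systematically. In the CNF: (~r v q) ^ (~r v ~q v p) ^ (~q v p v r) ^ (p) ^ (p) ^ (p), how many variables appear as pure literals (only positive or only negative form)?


Check each variable for pure literal status:
p: pure positive
q: mixed (not pure)
r: mixed (not pure)
Pure literal count = 1

1


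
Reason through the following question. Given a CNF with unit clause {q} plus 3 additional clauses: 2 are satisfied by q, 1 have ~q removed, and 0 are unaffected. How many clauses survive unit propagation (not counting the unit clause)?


Satisfied (removed): 2
Shortened (remain): 1
Unchanged (remain): 0
Remaining = 1 + 0 = 1

1


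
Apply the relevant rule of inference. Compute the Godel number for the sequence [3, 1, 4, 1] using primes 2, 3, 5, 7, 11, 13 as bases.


Encode each element as an exponent of the corresponding prime:
  2^3 = 8
  3^1 = 3
  5^4 = 625
  7^1 = 7
Product = 8 * 3 * 625 * 7 = 105000

105000


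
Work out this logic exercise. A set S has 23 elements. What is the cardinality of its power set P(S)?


The power set of a set with n elements has 2^n elements.
|P(S)| = 2^23 = 8388608

8388608


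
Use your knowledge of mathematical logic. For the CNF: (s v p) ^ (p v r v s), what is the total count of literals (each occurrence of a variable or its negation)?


Counting literals in each clause:
Clause 1: 2 literal(s)
Clause 2: 3 literal(s)
Total = 5

5


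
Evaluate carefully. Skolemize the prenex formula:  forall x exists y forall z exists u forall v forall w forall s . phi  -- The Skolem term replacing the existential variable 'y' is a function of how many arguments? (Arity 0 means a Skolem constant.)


Quantifier prefix: forall x exists y forall z exists u forall v forall w forall s
'y' is existentially quantified at position 2.
Universal variables preceding it: x
Skolem function arity = 1

1


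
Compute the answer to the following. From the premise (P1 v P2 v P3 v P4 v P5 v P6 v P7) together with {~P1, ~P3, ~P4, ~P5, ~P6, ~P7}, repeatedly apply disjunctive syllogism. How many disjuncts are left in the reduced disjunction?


Original disjuncts (7): P1, P2, P3, P4, P5, P6, P7
Negated (eliminate): ~P1, ~P3, ~P4, ~P5, ~P6, ~P7
Remaining disjuncts: P2
Count = 7 - 6 = 1

1


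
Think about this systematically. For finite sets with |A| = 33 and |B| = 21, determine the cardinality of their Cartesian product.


The Cartesian product A x B contains all ordered pairs (a, b).
|A x B| = |A| * |B| = 33 * 21 = 693

693


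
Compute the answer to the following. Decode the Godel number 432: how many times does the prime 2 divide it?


Factorize 432 by dividing by 2 repeatedly.
Division steps: 2 divides 432 exactly 4 time(s).
Exponent of 2 = 4

4


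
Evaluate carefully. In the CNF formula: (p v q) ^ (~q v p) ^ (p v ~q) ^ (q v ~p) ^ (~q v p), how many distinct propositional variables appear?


Identify each variable that appears in the formula.
Variables found: p, q
Count = 2

2


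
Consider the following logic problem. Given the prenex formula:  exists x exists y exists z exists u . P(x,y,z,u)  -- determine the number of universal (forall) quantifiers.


Quantifier prefix: exists x exists y exists z exists u
Mark each quantifier type:
  E E E E
Universal count = 0, Existential count = 4
Asked for universal (forall) quantifiers: 0

0


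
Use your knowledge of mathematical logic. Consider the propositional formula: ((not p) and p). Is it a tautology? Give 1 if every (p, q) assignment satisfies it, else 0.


Check all 4 assignments:
p=0, q=0: 0
p=0, q=1: 0
p=1, q=0: 0
p=1, q=1: 0
Satisfying count = 0/4.
Tautology iff count = 4: no.

0


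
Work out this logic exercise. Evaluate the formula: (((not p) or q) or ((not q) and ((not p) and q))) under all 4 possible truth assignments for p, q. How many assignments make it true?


Check all 4 assignments:
p=0, q=0: 1
p=0, q=1: 1
p=1, q=0: 0
p=1, q=1: 1
Count of True = 3

3


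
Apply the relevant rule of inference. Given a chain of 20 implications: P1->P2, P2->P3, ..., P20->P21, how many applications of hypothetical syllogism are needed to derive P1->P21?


With 20 implications in a chain connecting 21 propositions:
P1->P2, P2->P3, ..., P20->P21
Steps needed = (number of implications) - 1 = 20 - 1 = 19

19


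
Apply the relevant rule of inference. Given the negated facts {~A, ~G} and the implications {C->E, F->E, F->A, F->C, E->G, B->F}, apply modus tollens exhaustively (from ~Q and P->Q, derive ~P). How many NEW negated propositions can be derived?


Initial negated facts: {~A, ~G}
Apply modus tollens to closure:
  ~A and F->A  =>  ~F
  ~G and E->G  =>  ~E
  ~F and B->F  =>  ~B
  ~E and C->E  =>  ~C
Final negated: {~A, ~B, ~C, ~E, ~F, ~G}
New negations: {~B, ~C, ~E, ~F}
Count = 4

4


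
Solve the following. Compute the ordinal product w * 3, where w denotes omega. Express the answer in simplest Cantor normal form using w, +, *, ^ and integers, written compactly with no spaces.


Compute w * 3.
Ordinal * is associative and left-distributive over +, but NOT commutative; for finite n>1, n*w = w but w*n stays w*n.
w * 3 means 3 copies of w concatenated: w*3.
Result = w*3

w*3


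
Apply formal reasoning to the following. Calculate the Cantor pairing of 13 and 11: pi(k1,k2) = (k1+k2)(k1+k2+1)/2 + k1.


k1 + k2 = 24
(k1+k2)(k1+k2+1)/2 = 24 * 25 / 2 = 300
pi = 300 + 13 = 313

313


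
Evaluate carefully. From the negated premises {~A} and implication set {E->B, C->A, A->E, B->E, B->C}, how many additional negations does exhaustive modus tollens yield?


Initial negated facts: {~A}
Apply modus tollens to closure:
  ~A and C->A  =>  ~C
  ~C and B->C  =>  ~B
  ~B and E->B  =>  ~E
Final negated: {~A, ~B, ~C, ~E}
New negations: {~B, ~C, ~E}
Count = 3

3


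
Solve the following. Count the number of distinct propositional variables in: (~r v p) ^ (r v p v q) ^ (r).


Identify each variable that appears in the formula.
Variables found: p, q, r
Count = 3

3


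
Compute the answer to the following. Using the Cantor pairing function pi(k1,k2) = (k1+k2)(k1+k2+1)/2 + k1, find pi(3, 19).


k1 + k2 = 22
(k1+k2)(k1+k2+1)/2 = 22 * 23 / 2 = 253
pi = 253 + 3 = 256

256


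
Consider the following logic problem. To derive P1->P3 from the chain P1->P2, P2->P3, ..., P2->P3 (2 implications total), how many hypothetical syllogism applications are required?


With 2 implications in a chain connecting 3 propositions:
P1->P2, P2->P3, ..., P2->P3
Steps needed = (number of implications) - 1 = 2 - 1 = 1

1


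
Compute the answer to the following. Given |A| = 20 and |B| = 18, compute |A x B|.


The Cartesian product A x B contains all ordered pairs (a, b).
|A x B| = |A| * |B| = 20 * 18 = 360

360


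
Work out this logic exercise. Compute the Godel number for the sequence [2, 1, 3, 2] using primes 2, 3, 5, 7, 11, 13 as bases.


Encode each element as an exponent of the corresponding prime:
  2^2 = 4
  3^1 = 3
  5^3 = 125
  7^2 = 49
Product = 4 * 3 * 125 * 49 = 73500

73500


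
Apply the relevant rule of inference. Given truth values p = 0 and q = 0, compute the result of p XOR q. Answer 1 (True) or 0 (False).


p = 0, q = 0
Operation: p XOR q
Evaluate: 0 XOR 0 = 0

0


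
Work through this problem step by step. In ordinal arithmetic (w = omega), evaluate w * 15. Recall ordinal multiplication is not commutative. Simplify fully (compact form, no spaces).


Compute w * 15.
Ordinal * is associative and left-distributive over +, but NOT commutative; for finite n>1, n*w = w but w*n stays w*n.
w * 15 means 15 copies of w concatenated: w*15.
Result = w*15

w*15


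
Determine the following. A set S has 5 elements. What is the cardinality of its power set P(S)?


The power set of a set with n elements has 2^n elements.
|P(S)| = 2^5 = 32

32


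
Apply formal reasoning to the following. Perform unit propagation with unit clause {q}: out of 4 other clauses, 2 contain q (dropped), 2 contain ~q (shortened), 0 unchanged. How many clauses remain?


Satisfied (removed): 2
Shortened (remain): 2
Unchanged (remain): 0
Remaining = 2 + 0 = 2

2


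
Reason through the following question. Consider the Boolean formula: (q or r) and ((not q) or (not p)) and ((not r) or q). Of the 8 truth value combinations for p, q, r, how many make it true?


Evaluate all 8 assignments for p, q, r:
p=0, q=0, r=0: 0
p=0, q=0, r=1: 0
p=0, q=1, r=0: 1
p=0, q=1, r=1: 1
p=1, q=0, r=0: 0
p=1, q=0, r=1: 0
p=1, q=1, r=0: 0
p=1, q=1, r=1: 0
Satisfying count = 2

2


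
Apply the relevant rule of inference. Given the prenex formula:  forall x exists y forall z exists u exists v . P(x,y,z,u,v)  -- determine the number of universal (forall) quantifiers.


Quantifier prefix: forall x exists y forall z exists u exists v
Mark each quantifier type:
  U E U E E
Universal count = 2, Existential count = 3
Asked for universal (forall) quantifiers: 2

2


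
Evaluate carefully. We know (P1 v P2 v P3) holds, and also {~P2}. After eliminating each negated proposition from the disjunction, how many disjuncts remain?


Original disjuncts (3): P1, P2, P3
Negated (eliminate): ~P2
Remaining disjuncts: P1, P3
Count = 3 - 1 = 2

2
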